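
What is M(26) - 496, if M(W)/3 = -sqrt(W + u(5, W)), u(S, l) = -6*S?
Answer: -496 - 6*I ≈ -496.0 - 6.0*I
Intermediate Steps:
M(W) = -3*sqrt(-30 + W) (M(W) = 3*(-sqrt(W - 6*5)) = 3*(-sqrt(W - 30)) = 3*(-sqrt(-30 + W)) = -3*sqrt(-30 + W))
M(26) - 496 = -3*sqrt(-30 + 26) - 496 = -6*I - 496 = -496 - 6*I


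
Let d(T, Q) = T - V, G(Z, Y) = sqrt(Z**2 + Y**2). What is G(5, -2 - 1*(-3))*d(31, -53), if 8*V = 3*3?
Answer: 239*sqrt(26)/8 ≈ 152.33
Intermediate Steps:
V = 9/8 (V = (3*3)/8 = (1/8)*9 = 9/8 ≈ 1.1250)
G(Z, Y) = sqrt(Y**2 + Z**2)
d(T, Q) = -9/8 + T (d(T, Q) = T - 1*9/8 = T - 9/8 = -9/8 + T)
G(5, -2 - 1*(-3))*d(31, -53) = sqrt((-2 - 1*(-3))**2 + 5**2)*(-9/8 + 31) = sqrt((-2 + 3)**2 + 25)*(239/8) = sqrt(1**2 + 25)*(239/8) = sqrt(1 + 25)*(239/8) = sqrt(26)*(239/8) = 239*sqrt(26)/8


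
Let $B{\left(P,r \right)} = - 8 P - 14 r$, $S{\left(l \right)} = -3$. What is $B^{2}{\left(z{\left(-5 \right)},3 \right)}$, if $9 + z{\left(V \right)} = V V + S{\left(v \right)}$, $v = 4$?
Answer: $21316$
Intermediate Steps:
$z{\left(V \right)} = -12 + V^{2}$ ($z{\left(V \right)} = -9 + \left(V V - 3\right) = -9 + \left(V^{2} - 3\right) = -9 + \left(-3 + V^{2}\right) = -12 + V^{2}$)
$B{\left(P,r \right)} = - 14 r - 8 P$
$B^{2}{\left(z{\left(-5 \right)},3 \right)} = \left(\left(-14\right) 3 - 8 \left(-12 + \left(-5\right)^{2}\right)\right)^{2} = \left(-42 - 8 \left(-12 + 25\right)\right)^{2} = \left(-42 - 104\right)^{2} = \left(-146\right)^{2} = 21316$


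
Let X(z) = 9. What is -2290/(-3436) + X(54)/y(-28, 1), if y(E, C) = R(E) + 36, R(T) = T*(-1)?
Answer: 44371/54976 ≈ 0.80710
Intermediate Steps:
R(T) = -T
y(E, C) = 36 - E (y(E, C) = -E + 36 = 36 - E)
-2290/(-3436) + X(54)/y(-28, 1) = -2290/(-3436) + 9/(36 - 1*(-28)) = -2290*(-1/3436) + 9/(36 + 28) = 1145/1718 + 9/64 = 44371/54976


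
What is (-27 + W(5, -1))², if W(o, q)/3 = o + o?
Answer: 9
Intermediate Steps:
W(o, q) = 6*o (W(o, q) = 3*(o + o) = 3*(2*o) = 6*o)
(-27 + W(5, -1))² = (-27 + 6*5)² = (-27 + 30)² = 3² = 9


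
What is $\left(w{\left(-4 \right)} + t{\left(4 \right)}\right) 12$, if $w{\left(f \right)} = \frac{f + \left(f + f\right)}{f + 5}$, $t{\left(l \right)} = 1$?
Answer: $-132$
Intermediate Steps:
$w{\left(f \right)} = \frac{3 f}{5 + f}$ ($w{\left(f \right)} = \frac{f + 2 f}{5 + f} = \frac{3 f}{5 + f}$)
$\left(w{\left(-4 \right)} + t{\left(4 \right)}\right) 12 = \left(3 \left(-4\right) \frac{1}{5 - 4} + 1\right) 12 = \left(3 \left(-4\right) 1^{-1} + 1\right) 12 = \left(3 \left(-4\right) 1 + 1\right) 12 = \left(-12 + 1\right) 12 = \left(-11\right) 12 = -132$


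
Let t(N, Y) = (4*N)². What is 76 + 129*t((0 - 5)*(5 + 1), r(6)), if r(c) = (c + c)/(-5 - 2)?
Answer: 1857676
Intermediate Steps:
r(c) = -2*c/7 (r(c) = (2*c)/(-7) = (2*c)*(-⅐) = -2*c/7)
t(N, Y) = 16*N²
76 + 129*t((0 - 5)*(5 + 1), r(6)) = 76 + 129*(16*((0 - 5)*(5 + 1))²) = 76 + 129*(16*(-5*6)²) = 76 + 129*(16*(-30)²) = 76 + 129*(16*900) = 76 + 129*14400 = 76 + 1857600 = 1857676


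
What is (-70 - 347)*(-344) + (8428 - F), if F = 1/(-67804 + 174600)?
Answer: 16219749295/106796 ≈ 1.5188e+5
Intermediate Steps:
F = 1/106796 ≈ 9.3636e-6
(-70 - 347)*(-344) + (8428 - F) = (-70 - 347)*(-344) + (8428 - 1*1/106796) = -417*(-344) + (8428 - 1/106796) = 143448 + 900076687/106796 = 16219749295/106796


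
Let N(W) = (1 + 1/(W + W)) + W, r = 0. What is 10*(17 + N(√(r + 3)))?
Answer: 180 + 35*√3/3 ≈ 200.21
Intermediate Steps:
N(W) = 1 + W + 1/(2*W) (N(W) = (1 + 1/(2*W)) + W = 1 + W + 1/(2*W))
10*(17 + N(√(r + 3))) = 10*(17 + (1 + √(0 + 3) + 1/(2*(√(0 + 3))))) = 10*(17 + (1 + √3 + 1/(2*(√3)))) = 10*(17 + (1 + √3 + (√3/3)/2)) = 10*(17 + (1 + √3 + √3/6)) = 10*(17 + (1 + 7*√3/6)) = 10*(18 + 7*√3/6) = 180 + 35*√3/3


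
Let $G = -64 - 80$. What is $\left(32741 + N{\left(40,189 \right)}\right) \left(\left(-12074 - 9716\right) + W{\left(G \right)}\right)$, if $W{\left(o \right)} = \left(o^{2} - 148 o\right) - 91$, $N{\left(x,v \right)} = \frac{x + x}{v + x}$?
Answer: $\frac{151207507423}{229} \approx 6.6029 \cdot 10^{8}$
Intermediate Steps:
$N{\left(x,v \right)} = \frac{2 x}{v + x}$
$G = -144$
$W{\left(o \right)} = -91 + o^{2} - 148 o$
$\left(32741 + N{\left(40,189 \right)}\right) \left(\left(-12074 - 9716\right) + W{\left(G \right)}\right) = \left(32741 + 2 \cdot 40 \frac{1}{189 + 40}\right) \left(\left(-12074 - 9716\right) - \left(-21221 - 20736\right)\right) = \left(32741 + 2 \cdot 40 \cdot \frac{1}{229}\right) \left(-21790 + \left(-91 + 20736 + 21312\right)\right) = \left(32741 + 2 \cdot 40 \cdot \frac{1}{229}\right) \left(-21790 + 41957\right) = \left(32741 + \frac{80}{229}\right) 20167 = \frac{7497769}{229} \cdot 20167 = \frac{151207507423}{229}$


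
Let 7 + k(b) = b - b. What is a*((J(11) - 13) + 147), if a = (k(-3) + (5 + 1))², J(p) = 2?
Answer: 136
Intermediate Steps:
k(b) = -7 (k(b) = -7 + (b - b) = -7 + 0 = -7)
a = 1 (a = (-7 + (5 + 1))² = (-7 + 6)² = (-1)² = 1)
a*((J(11) - 13) + 147) = 1*((2 - 13) + 147) = 1*(-11 + 147) = 1*136 = 136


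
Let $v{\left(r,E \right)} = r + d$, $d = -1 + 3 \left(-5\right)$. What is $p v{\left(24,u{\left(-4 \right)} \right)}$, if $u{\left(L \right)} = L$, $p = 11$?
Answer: $88$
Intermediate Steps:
$d = -16$ ($d = -1 - 15 = -16$)
$v{\left(r,E \right)} = -16 + r$ ($v{\left(r,E \right)} = r - 16 = -16 + r$)
$p v{\left(24,u{\left(-4 \right)} \right)} = 11 \left(-16 + 24\right) = 11 \cdot 8 = 88$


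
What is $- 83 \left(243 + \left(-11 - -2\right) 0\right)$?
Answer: $-20169$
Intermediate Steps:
$- 83 \left(243 + \left(-11 - -2\right) 0\right) = - 83 \left(243 + \left(-11 + \left(-3 + 5\right)\right) 0\right) = - 83 \left(243 + \left(-11 + 2\right) 0\right) = - 83 \left(243 - 0\right) = - 83 \left(243 + 0\right) = \left(-83\right) 243 = -20169$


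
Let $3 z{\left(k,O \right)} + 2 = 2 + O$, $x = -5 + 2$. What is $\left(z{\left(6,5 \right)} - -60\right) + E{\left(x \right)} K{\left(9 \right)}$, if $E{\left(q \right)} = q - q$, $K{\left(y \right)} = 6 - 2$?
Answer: $\frac{185}{3} \approx 61.667$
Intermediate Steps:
$x = -3$
$K{\left(y \right)} = 4$
$z{\left(k,O \right)} = \frac{O}{3}$ ($z{\left(k,O \right)} = - \frac{2}{3} + \frac{2 + O}{3} = - \frac{2}{3} + \left(\frac{2}{3} + \frac{O}{3}\right) = \frac{O}{3}$)
$E{\left(q \right)} = 0$
$\left(z{\left(6,5 \right)} - -60\right) + E{\left(x \right)} K{\left(9 \right)} = \left(\frac{1}{3} \cdot 5 - -60\right) + 0 \cdot 4 = \left(\frac{5}{3} + 60\right) + 0 = \frac{185}{3} + 0 = \frac{185}{3}$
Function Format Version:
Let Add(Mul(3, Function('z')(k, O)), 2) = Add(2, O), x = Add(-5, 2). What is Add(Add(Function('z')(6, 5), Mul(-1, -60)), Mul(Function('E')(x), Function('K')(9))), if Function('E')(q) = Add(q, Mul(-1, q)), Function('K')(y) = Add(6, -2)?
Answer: Rational(185, 3) ≈ 61.667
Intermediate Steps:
x = -3
Function('K')(y) = 4
Function('z')(k, O) = Mul(Rational(1, 3), O) (Function('z')(k, O) = Add(Rational(-2, 3), Mul(Rational(1, 3), Add(2, O))) = Add(Rational(-2, 3), Add(Rational(2, 3), Mul(Rational(1, 3), O))) = Mul(Rational(1, 3), O))
Function('E')(q) = 0
Add(Add(Function('z')(6, 5), Mul(-1, -60)), Mul(Function('E')(x), Function('K')(9))) = Add(Add(Mul(Rational(1, 3), 5), Mul(-1, -60)), Mul(0, 4)) = Add(Add(Rational(5, 3), 60), 0) = Add(Rational(185, 3), 0) = Rational(185, 3)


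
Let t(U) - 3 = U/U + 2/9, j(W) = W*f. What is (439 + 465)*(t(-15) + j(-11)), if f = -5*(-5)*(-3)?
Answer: 6746552/9 ≈ 7.4962e+5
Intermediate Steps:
f = -75 (f = 25*(-3) = -75)
j(W) = -75*W (j(W) = W*(-75) = -75*W)
t(U) = 38/9 (t(U) = 3 + (U/U + 2/9) = 3 + (1 + 2*(1/9)) = 3 + (1 + 2/9) = 3 + 11/9 = 38/9)
(439 + 465)*(t(-15) + j(-11)) = (439 + 465)*(38/9 - 75*(-11)) = 904*(38/9 + 825) = 904*(7463/9) = 6746552/9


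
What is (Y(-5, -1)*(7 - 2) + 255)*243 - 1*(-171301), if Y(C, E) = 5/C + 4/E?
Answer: 227191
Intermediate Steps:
Y(C, E) = 4/E + 5/C
(Y(-5, -1)*(7 - 2) + 255)*243 - 1*(-171301) = ((4/(-1) + 5/(-5))*(7 - 2) + 255)*243 - 1*(-171301) = ((4*(-1) + 5*(-⅕))*5 + 255)*243 + 171301 = ((-4 - 1)*5 + 255)*243 + 171301 = (-5*5 + 255)*243 + 171301 = (-25 + 255)*243 + 171301 = 230*243 + 171301 = 55890 + 171301 = 227191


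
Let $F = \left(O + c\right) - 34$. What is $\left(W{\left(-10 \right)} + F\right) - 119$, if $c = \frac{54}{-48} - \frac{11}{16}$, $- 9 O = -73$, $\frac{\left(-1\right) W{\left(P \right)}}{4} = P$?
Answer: $- \frac{15365}{144} \approx -106.7$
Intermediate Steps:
$W{\left(P \right)} = - 4 P$
$O = \frac{73}{9}$ ($O = \left(- \frac{1}{9}\right) \left(-73\right) = \frac{73}{9} \approx 8.1111$)
$c = - \frac{29}{16}$ ($c = 54 \left(- \frac{1}{48}\right) - \frac{11}{16} = - \frac{9}{8} - \frac{11}{16} = - \frac{29}{16} \approx -1.8125$)
$F = - \frac{3989}{144}$ ($F = \left(\frac{73}{9} - \frac{29}{16}\right) - 34 = \frac{907}{144} - 34 = - \frac{3989}{144} \approx -27.701$)
$\left(W{\left(-10 \right)} + F\right) - 119 = \left(\left(-4\right) \left(-10\right) - \frac{3989}{144}\right) - 119 = \left(40 - \frac{3989}{144}\right) - 119 = \frac{1771}{144} - 119 = - \frac{15365}{144}$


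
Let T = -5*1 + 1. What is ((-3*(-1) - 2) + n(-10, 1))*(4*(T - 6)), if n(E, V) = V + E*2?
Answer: 720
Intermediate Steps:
n(E, V) = V + 2*E
T = -4 (T = -5 + 1 = -4)
((-3*(-1) - 2) + n(-10, 1))*(4*(T - 6)) = ((-3*(-1) - 2) + (1 + 2*(-10)))*(4*(-4 - 6)) = ((3 - 2) + (1 - 20))*(4*(-10)) = (1 - 19)*(-40) = -18*(-40) = 720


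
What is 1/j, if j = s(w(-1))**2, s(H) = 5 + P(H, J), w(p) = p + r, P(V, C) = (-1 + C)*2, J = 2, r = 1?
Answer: 1/49 ≈ 0.020408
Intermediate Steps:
P(V, C) = -2 + 2*C
w(p) = 1 + p (w(p) = p + 1 = 1 + p)
s(H) = 7 (s(H) = 5 + (-2 + 2*2) = 5 + (-2 + 4) = 5 + 2 = 7)
j = 49 (j = 7**2 = 49)
1/j = 1/49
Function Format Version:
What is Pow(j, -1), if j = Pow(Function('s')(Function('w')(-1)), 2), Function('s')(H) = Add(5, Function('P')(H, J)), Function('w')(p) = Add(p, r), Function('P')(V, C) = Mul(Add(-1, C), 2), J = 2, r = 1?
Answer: Rational(1, 49) ≈ 0.020408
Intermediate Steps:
Function('P')(V, C) = Add(-2, Mul(2, C))
Function('w')(p) = Add(1, p) (Function('w')(p) = Add(p, 1) = Add(1, p))
Function('s')(H) = 7 (Function('s')(H) = Add(5, Add(-2, Mul(2, 2))) = Add(5, Add(-2, 4)) = Add(5, 2) = 7)
j = 49 (j = Pow(7, 2) = 49)
Pow(j, -1) = Pow(49, -1) = Rational(1, 49)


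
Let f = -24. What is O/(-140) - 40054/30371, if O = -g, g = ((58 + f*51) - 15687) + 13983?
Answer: -1325319/60742 ≈ -21.819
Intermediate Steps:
g = -2870 (g = ((58 - 24*51) - 15687) + 13983 = ((58 - 1224) - 15687) + 13983 = (-1166 - 15687) + 13983 = -16853 + 13983 = -2870)
O = 2870 (O = -1*(-2870) = 2870)
O/(-140) - 40054/30371 = 2870/(-140) - 40054/30371 = 2870*(-1/140) - 40054*1/30371 = -41/2 - 40054/30371 = -1325319/60742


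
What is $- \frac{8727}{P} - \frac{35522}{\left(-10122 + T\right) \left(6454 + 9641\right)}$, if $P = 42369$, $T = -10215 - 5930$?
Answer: $- \frac{42390640951}{205887706755} \approx -0.20589$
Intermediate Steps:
$T = -16145$ ($T = -10215 - 5930 = -16145$)
$- \frac{8727}{P} - \frac{35522}{\left(-10122 + T\right) \left(6454 + 9641\right)} = - \frac{8727}{42369} - \frac{35522}{\left(-10122 - 16145\right) \left(6454 + 9641\right)} = \left(-8727\right) \frac{1}{42369} - \frac{35522}{\left(-26267\right) 16095} = - \frac{2909}{14123} - \frac{35522}{-422767365} = - \frac{2909}{14123} - - \frac{35522}{422767365} = - \frac{2909}{14123} + \frac{35522}{422767365} = - \frac{42390640951}{205887706755}$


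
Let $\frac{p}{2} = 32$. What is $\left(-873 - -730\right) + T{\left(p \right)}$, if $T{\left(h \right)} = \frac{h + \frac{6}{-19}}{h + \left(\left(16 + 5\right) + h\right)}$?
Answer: $- \frac{403623}{2831} \approx -142.57$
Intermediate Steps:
$p = 64$ ($p = 2 \cdot 32 = 64$)
$T{\left(h \right)} = \frac{- \frac{6}{19} + h}{21 + 2 h}$ ($T{\left(h \right)} = \frac{h + 6 \left(- \frac{1}{19}\right)}{h + \left(21 + h\right)} = \frac{h - \frac{6}{19}}{21 + 2 h} = \frac{- \frac{6}{19} + h}{21 + 2 h}$)
$\left(-873 - -730\right) + T{\left(p \right)} = \left(-873 - -730\right) + \frac{-6 + 19 \cdot 64}{19 \left(21 + 2 \cdot 64\right)} = \left(-873 + \left(-652 + 1382\right)\right) + \frac{-6 + 1216}{19 \left(21 + 128\right)} = \left(-873 + 730\right) + \frac{1}{19} \cdot \frac{1}{149} \cdot 1210 = -143 + \frac{1}{19} \cdot \frac{1}{149} \cdot 1210 = -143 + \frac{1210}{2831} = - \frac{403623}{2831}$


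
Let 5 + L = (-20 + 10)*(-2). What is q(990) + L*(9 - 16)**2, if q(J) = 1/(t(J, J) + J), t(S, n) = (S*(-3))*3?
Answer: 5821199/7920 ≈ 735.00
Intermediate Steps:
t(S, n) = -9*S (t(S, n) = -3*S*3 = -9*S)
L = 15 (L = -5 + (-20 + 10)*(-2) = -5 - 10*(-2) = -5 + 20 = 15)
q(J) = -1/(8*J) (q(J) = 1/(-9*J + J) = 1/(-8*J) = -1/(8*J))
q(990) + L*(9 - 16)**2 = -1/8/990 + 15*(9 - 16)**2 = -1/8*1/990 + 15*(-7)**2 = -1/7920 + 15*49 = -1/7920 + 735 = 5821199/7920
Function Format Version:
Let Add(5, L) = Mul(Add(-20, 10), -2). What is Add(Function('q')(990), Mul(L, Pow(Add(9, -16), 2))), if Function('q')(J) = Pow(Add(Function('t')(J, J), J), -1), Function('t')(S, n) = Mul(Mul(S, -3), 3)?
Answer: Rational(5821199, 7920) ≈ 735.00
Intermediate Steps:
Function('t')(S, n) = Mul(-9, S) (Function('t')(S, n) = Mul(Mul(-3, S), 3) = Mul(-9, S))
L = 15 (L = Add(-5, Mul(Add(-20, 10), -2)) = Add(-5, Mul(-10, -2)) = Add(-5, 20) = 15)
Function('q')(J) = Mul(Rational(-1, 8), Pow(J, -1)) (Function('q')(J) = Pow(Add(Mul(-9, J), J), -1) = Pow(Mul(-8, J), -1) = Mul(Rational(-1, 8), Pow(J, -1)))
Add(Function('q')(990), Mul(L, Pow(Add(9, -16), 2))) = Add(Mul(Rational(-1, 8), Pow(990, -1)), Mul(15, Pow(Add(9, -16), 2))) = Add(Mul(Rational(-1, 8), Rational(1, 990)), Mul(15, Pow(-7, 2))) = Add(Rational(-1, 7920), Mul(15, 49)) = Add(Rational(-1, 7920), 735) = Rational(5821199, 7920)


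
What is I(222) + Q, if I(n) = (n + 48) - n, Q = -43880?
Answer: -43832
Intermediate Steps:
I(n) = 48 (I(n) = (48 + n) - n = 48)
I(222) + Q = 48 - 43880 = -43832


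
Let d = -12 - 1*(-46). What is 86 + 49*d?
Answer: 1752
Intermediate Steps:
d = 34 (d = -12 + 46 = 34)
86 + 49*d = 86 + 49*34 = 86 + 1666 = 1752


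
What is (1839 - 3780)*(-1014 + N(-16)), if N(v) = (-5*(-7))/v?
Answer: 31558719/16 ≈ 1.9724e+6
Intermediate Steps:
N(v) = 35/v
(1839 - 3780)*(-1014 + N(-16)) = (1839 - 3780)*(-1014 + 35/(-16)) = -1941*(-1014 + 35*(-1/16)) = -1941*(-1014 - 35/16) = -1941*(-16259/16) = 31558719/16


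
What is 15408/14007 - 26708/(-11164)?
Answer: 45509489/13031179 ≈ 3.4924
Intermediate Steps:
15408/14007 - 26708/(-11164) = 15408*(1/14007) - 26708*(-1/11164) = 5136/4669 + 6677/2791 = 45509489/13031179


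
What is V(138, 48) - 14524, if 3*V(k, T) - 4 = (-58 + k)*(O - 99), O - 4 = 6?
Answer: -16896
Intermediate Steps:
O = 10 (O = 4 + 6 = 10)
V(k, T) = 1722 - 89*k/3 (V(k, T) = 4/3 + ((-58 + k)*(10 - 99))/3 = 4/3 + ((-58 + k)*(-89))/3 = 4/3 + (5162 - 89*k)/3 = 4/3 + (5162/3 - 89*k/3) = 1722 - 89*k/3)
V(138, 48) - 14524 = (1722 - 89/3*138) - 14524 = (1722 - 4094) - 14524 = -2372 - 14524 = -16896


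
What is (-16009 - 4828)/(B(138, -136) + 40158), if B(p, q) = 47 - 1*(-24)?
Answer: -20837/40229 ≈ -0.51796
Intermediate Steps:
B(p, q) = 71 (B(p, q) = 47 + 24 = 71)
(-16009 - 4828)/(B(138, -136) + 40158) = (-16009 - 4828)/(71 + 40158) = -20837/40229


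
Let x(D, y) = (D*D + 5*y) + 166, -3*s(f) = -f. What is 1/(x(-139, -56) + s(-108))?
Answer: 1/19171 ≈ 5.2162e-5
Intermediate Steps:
s(f) = f/3 (s(f) = -(-1)*f/3 = f/3)
x(D, y) = 166 + D**2 + 5*y (x(D, y) = (D**2 + 5*y) + 166 = 166 + D**2 + 5*y)
1/(x(-139, -56) + s(-108)) = 1/((166 + (-139)**2 + 5*(-56)) + (1/3)*(-108)) = 1/((166 + 19321 - 280) - 36) = 1/(19207 - 36) = 1/19171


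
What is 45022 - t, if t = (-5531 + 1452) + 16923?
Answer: 32178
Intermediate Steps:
t = 12844 (t = -4079 + 16923 = 12844)
45022 - t = 45022 - 1*12844 = 45022 - 12844 = 32178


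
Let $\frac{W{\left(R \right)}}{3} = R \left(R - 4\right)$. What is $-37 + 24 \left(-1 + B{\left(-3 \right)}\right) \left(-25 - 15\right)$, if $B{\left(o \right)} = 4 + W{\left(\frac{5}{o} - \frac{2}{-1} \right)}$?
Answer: $603$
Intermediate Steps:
$W{\left(R \right)} = 3 R \left(-4 + R\right)$ ($W{\left(R \right)} = 3 R \left(R - 4\right) = 3 R \left(-4 + R\right)$)
$B{\left(o \right)} = 4 + 3 \left(-2 + \frac{5}{o}\right) \left(2 + \frac{5}{o}\right)$ ($B{\left(o \right)} = 4 + 3 \left(\frac{5}{o} - \frac{2}{-1}\right) \left(-4 + \left(\frac{5}{o} - \frac{2}{-1}\right)\right) = 4 + 3 \left(\frac{5}{o} - -2\right) \left(-4 + \left(\frac{5}{o} - -2\right)\right) = 4 + 3 \left(\frac{5}{o} + 2\right) \left(-4 + \left(\frac{5}{o} + 2\right)\right) = 4 + 3 \left(2 + \frac{5}{o}\right) \left(-4 + \left(2 + \frac{5}{o}\right)\right) = 4 + 3 \left(2 + \frac{5}{o}\right) \left(-2 + \frac{5}{o}\right) = 4 + 3 \left(-2 + \frac{5}{o}\right) \left(2 + \frac{5}{o}\right)$)
$-37 + 24 \left(-1 + B{\left(-3 \right)}\right) \left(-25 - 15\right) = -37 + 24 \left(-1 - \left(8 - \frac{75}{9}\right)\right) \left(-25 - 15\right) = -37 + 24 \left(-1 + \left(-8 + 75 \cdot \frac{1}{9}\right)\right) \left(-40\right) = -37 + 24 \left(-1 + \left(-8 + \frac{25}{3}\right)\right) \left(-40\right) = -37 + 24 \left(-1 + \frac{1}{3}\right) \left(-40\right) = -37 + 24 \left(\left(- \frac{2}{3}\right) \left(-40\right)\right) = -37 + 24 \cdot \frac{80}{3} = -37 + 640 = 603$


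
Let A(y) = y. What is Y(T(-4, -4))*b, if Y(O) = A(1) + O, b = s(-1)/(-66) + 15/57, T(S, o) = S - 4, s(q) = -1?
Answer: -2443/1254 ≈ -1.9482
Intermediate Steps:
T(S, o) = -4 + S
b = 349/1254 (b = -1/(-66) + 15/57 = -1*(-1/66) + 15*(1/57) = 1/66 + 5/19 = 349/1254 ≈ 0.27831)
Y(O) = 1 + O
Y(T(-4, -4))*b = (1 + (-4 - 4))*(349/1254) = (1 - 8)*(349/1254) = -7*349/1254 = -2443/1254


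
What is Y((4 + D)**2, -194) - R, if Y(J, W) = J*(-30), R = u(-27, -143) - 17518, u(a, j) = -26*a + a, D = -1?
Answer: 16573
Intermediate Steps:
u(a, j) = -25*a
R = -16843 (R = -25*(-27) - 17518 = 675 - 17518 = -16843)
Y(J, W) = -30*J
Y((4 + D)**2, -194) - R = -30*(4 - 1)**2 - 1*(-16843) = -30*3**2 + 16843 = -30*9 + 16843 = -270 + 16843 = 16573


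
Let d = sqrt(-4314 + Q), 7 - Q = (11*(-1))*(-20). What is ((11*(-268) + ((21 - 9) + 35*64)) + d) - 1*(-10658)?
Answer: 9962 + 3*I*sqrt(503) ≈ 9962.0 + 67.283*I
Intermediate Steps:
Q = -213 (Q = 7 - 11*(-1)*(-20) = 7 - (-11)*(-20) = 7 - 1*220 = 7 - 220 = -213)
d = 3*I*sqrt(503) (d = sqrt(-4314 - 213) = sqrt(-4527) = 3*I*sqrt(503) ≈ 67.283*I)
((11*(-268) + ((21 - 9) + 35*64)) + d) - 1*(-10658) = ((11*(-268) + ((21 - 9) + 35*64)) + 3*I*sqrt(503)) - 1*(-10658) = ((-2948 + (12 + 2240)) + 3*I*sqrt(503)) + 10658 = ((-2948 + 2252) + 3*I*sqrt(503)) + 10658 = (-696 + 3*I*sqrt(503)) + 10658 = 9962 + 3*I*sqrt(503)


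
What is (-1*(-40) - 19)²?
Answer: 441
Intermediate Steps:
(-1*(-40) - 19)² = (40 - 19)² = 21² = 441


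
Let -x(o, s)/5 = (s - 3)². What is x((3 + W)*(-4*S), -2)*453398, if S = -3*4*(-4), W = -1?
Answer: -56674750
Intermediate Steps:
S = 48 (S = -12*(-4) = 48)
x(o, s) = -5*(-3 + s)² (x(o, s) = -5*(s - 3)² = -5*(-3 + s)²)
x((3 + W)*(-4*S), -2)*453398 = -5*(-3 - 2)²*453398 = -5*(-5)²*453398 = -5*25*453398 = -125*453398 = -56674750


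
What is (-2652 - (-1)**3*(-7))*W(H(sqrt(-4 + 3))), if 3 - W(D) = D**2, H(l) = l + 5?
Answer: 55839 + 26590*I ≈ 55839.0 + 26590.0*I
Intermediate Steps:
H(l) = 5 + l
W(D) = 3 - D**2
(-2652 - (-1)**3*(-7))*W(H(sqrt(-4 + 3))) = (-2652 - (-1)**3*(-7))*(3 - (5 + sqrt(-4 + 3))**2) = (-2652 - (-1)*(-7))*(3 - (5 + sqrt(-1))**2) = (-2652 - 1*7)*(3 - (5 + I)**2) = (-2652 - 7)*(3 - (5 + I)**2) = -2659*(3 - (5 + I)**2) = -7977 + 2659*(5 + I)**2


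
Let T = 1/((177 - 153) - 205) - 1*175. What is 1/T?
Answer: -181/31676 ≈ -0.0057141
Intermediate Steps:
T = -31676/181 (T = 1/(24 - 205) - 175 = 1/(-181) - 175 = -1/181 - 175 = -31676/181 ≈ -175.01)
1/T = 1/(-31676/181) = -181/31676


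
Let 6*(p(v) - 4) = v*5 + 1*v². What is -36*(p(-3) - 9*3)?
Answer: 864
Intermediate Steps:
p(v) = 4 + v²/6 + 5*v/6 (p(v) = 4 + (v*5 + 1*v²)/6 = 4 + (5*v + v²)/6 = 4 + (v² + 5*v)/6 = 4 + (v²/6 + 5*v/6) = 4 + v²/6 + 5*v/6)
-36*(p(-3) - 9*3) = -36*((4 + (⅙)*(-3)² + (⅚)*(-3)) - 9*3) = -36*((4 + (⅙)*9 - 5/2) - 27) = -36*((4 + 3/2 - 5/2) - 27) = -36*(3 - 27) = -36*(-24) = 864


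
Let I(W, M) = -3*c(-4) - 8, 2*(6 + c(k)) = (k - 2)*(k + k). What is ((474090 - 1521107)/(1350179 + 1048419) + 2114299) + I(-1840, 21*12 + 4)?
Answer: 5071203592709/2398598 ≈ 2.1142e+6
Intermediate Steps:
c(k) = -6 + k*(-2 + k) (c(k) = -6 + ((k - 2)*(k + k))/2 = -6 + ((-2 + k)*(2*k))/2 = -6 + (2*k*(-2 + k))/2 = -6 + k*(-2 + k))
I(W, M) = -62 (I(W, M) = -3*(-6 + (-4)² - 2*(-4)) - 8 = -3*(-6 + 16 + 8) - 8 = -3*18 - 8 = -54 - 8 = -62)
((474090 - 1521107)/(1350179 + 1048419) + 2114299) + I(-1840, 21*12 + 4) = ((474090 - 1521107)/(1350179 + 1048419) + 2114299) - 62 = (-1047017/2398598 + 2114299) - 62 = 5071352305785/2398598 - 62 = 5071203592709/2398598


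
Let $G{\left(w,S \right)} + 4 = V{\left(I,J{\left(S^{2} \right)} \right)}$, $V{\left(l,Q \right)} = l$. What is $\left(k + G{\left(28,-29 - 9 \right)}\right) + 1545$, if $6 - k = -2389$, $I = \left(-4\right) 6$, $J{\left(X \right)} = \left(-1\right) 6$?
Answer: $3912$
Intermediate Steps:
$J{\left(X \right)} = -6$
$I = -24$
$G{\left(w,S \right)} = -28$ ($G{\left(w,S \right)} = -4 - 24 = -28$)
$k = 2395$ ($k = 6 - -2389 = 6 + 2389 = 2395$)
$\left(k + G{\left(28,-29 - 9 \right)}\right) + 1545 = \left(2395 - 28\right) + 1545 = 2367 + 1545 = 3912$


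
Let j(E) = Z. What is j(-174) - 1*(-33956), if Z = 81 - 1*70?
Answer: 33967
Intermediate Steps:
Z = 11 (Z = 81 - 70 = 11)
j(E) = 11
j(-174) - 1*(-33956) = 11 - 1*(-33956) = 11 + 33956 = 33967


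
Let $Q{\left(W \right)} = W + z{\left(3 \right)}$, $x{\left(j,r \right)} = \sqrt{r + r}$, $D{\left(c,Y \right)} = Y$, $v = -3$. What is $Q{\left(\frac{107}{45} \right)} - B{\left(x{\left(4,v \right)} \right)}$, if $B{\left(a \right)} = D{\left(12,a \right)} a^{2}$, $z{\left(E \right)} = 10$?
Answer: $\frac{557}{45} + 6 i \sqrt{6} \approx 12.378 + 14.697 i$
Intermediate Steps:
$x{\left(j,r \right)} = \sqrt{2} \sqrt{r}$ ($x{\left(j,r \right)} = \sqrt{2 r} = \sqrt{2} \sqrt{r}$)
$Q{\left(W \right)} = 10 + W$ ($Q{\left(W \right)} = W + 10 = 10 + W$)
$B{\left(a \right)} = a^{3}$ ($B{\left(a \right)} = a a^{2} = a^{3}$)
$Q{\left(\frac{107}{45} \right)} - B{\left(x{\left(4,v \right)} \right)} = \left(10 + \frac{107}{45}\right) - \left(\sqrt{2} \sqrt{-3}\right)^{3} = \left(10 + 107 \cdot \frac{1}{45}\right) - \left(\sqrt{2} i \sqrt{3}\right)^{3} = \left(10 + \frac{107}{45}\right) - \left(i \sqrt{6}\right)^{3} = \frac{557}{45} - - 6 i \sqrt{6} = \frac{557}{45} + 6 i \sqrt{6}$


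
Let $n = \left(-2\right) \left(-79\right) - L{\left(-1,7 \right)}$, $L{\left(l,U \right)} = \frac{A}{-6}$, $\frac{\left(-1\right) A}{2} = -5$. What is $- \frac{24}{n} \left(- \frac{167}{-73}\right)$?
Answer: $- \frac{12024}{34967} \approx -0.34387$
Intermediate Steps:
$A = 10$ ($A = \left(-2\right) \left(-5\right) = 10$)
$L{\left(l,U \right)} = - \frac{5}{3}$ ($L{\left(l,U \right)} = \frac{10}{-6} = 10 \left(- \frac{1}{6}\right) = - \frac{5}{3}$)
$n = \frac{479}{3}$ ($n = \left(-2\right) \left(-79\right) - - \frac{5}{3} = 158 + \frac{5}{3} = \frac{479}{3} \approx 159.67$)
$- \frac{24}{n} \left(- \frac{167}{-73}\right) = - \frac{24}{\frac{479}{3}} \left(- \frac{167}{-73}\right) = \left(-24\right) \frac{3}{479} \left(\left(-167\right) \left(- \frac{1}{73}\right)\right) = \left(- \frac{72}{479}\right) \frac{167}{73} = - \frac{12024}{34967}$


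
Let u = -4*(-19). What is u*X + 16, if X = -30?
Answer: -2264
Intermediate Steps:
u = 76
u*X + 16 = 76*(-30) + 16 = -2280 + 16 = -2264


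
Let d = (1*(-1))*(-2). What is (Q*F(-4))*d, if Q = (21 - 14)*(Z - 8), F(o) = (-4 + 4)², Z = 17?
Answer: 0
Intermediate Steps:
F(o) = 0 (F(o) = 0² = 0)
d = 2 (d = -1*(-2) = 2)
Q = 63 (Q = (21 - 14)*(17 - 8) = 7*9 = 63)
(Q*F(-4))*d = (63*0)*2 = 0*2 = 0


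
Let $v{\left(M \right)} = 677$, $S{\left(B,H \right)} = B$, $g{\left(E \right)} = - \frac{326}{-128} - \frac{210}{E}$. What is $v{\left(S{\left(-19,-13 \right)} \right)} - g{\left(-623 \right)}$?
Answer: $\frac{3839765}{5696} \approx 674.12$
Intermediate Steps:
$g{\left(E \right)} = \frac{163}{64} - \frac{210}{E}$ ($g{\left(E \right)} = \left(-326\right) \left(- \frac{1}{128}\right) - \frac{210}{E} = \frac{163}{64} - \frac{210}{E}$)
$v{\left(S{\left(-19,-13 \right)} \right)} - g{\left(-623 \right)} = 677 - \left(\frac{163}{64} - \frac{210}{-623}\right) = 677 - \left(\frac{163}{64} - - \frac{30}{89}\right) = 677 - \left(\frac{163}{64} + \frac{30}{89}\right) = 677 - \frac{16427}{5696} = \frac{3839765}{5696}$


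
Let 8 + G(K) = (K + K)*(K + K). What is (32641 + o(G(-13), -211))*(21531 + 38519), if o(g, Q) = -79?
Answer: 1955348100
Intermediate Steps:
G(K) = -8 + 4*K**2 (G(K) = -8 + (K + K)*(K + K) = -8 + (2*K)*(2*K) = -8 + 4*K**2)
(32641 + o(G(-13), -211))*(21531 + 38519) = (32641 - 79)*(21531 + 38519) = 32562*60050 = 1955348100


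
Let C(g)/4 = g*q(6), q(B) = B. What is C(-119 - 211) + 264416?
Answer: 256496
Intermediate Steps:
C(g) = 24*g (C(g) = 4*(g*6) = 4*(6*g) = 24*g)
C(-119 - 211) + 264416 = 24*(-119 - 211) + 264416 = 24*(-330) + 264416 = -7920 + 264416 = 256496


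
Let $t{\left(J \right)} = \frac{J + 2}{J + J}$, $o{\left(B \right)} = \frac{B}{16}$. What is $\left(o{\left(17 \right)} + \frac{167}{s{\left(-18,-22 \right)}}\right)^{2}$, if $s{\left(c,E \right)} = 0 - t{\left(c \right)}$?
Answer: $\frac{35940025}{256} \approx 1.4039 \cdot 10^{5}$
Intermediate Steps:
$o{\left(B \right)} = \frac{B}{16}$ ($o{\left(B \right)} = B \frac{1}{16} = \frac{B}{16}$)
$t{\left(J \right)} = \frac{2 + J}{2 J}$
$s{\left(c,E \right)} = - \frac{2 + c}{2 c}$ ($s{\left(c,E \right)} = 0 - \frac{2 + c}{2 c} = - \frac{2 + c}{2 c}$)
$\left(o{\left(17 \right)} + \frac{167}{s{\left(-18,-22 \right)}}\right)^{2} = \left(\frac{1}{16} \cdot 17 + \frac{167}{\frac{1}{2} \frac{1}{-18} \left(-2 - -18\right)}\right)^{2} = \left(\frac{17}{16} + \frac{167}{\frac{1}{2} \left(- \frac{1}{18}\right) \left(-2 + 18\right)}\right)^{2} = \left(\frac{17}{16} + \frac{167}{\frac{1}{2} \left(- \frac{1}{18}\right) 16}\right)^{2} = \left(\frac{17}{16} + \frac{167}{- \frac{4}{9}}\right)^{2} = \left(\frac{17}{16} + 167 \left(- \frac{9}{4}\right)\right)^{2} = \left(\frac{17}{16} - \frac{1503}{4}\right)^{2} = \left(- \frac{5995}{16}\right)^{2} = \frac{35940025}{256}$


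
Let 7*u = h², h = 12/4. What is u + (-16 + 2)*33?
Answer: -3225/7 ≈ -460.71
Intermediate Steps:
h = 3 (h = 12*(¼) = 3)
u = 9/7 (u = (⅐)*3² = (⅐)*9 = 9/7 ≈ 1.2857)
u + (-16 + 2)*33 = 9/7 + (-16 + 2)*33 = 9/7 - 14*33 = 9/7 - 462 = -3225/7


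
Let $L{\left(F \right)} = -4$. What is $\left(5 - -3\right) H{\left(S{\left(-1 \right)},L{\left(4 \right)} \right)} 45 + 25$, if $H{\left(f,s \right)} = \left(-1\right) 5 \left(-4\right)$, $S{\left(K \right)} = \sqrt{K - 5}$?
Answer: $7225$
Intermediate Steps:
$S{\left(K \right)} = \sqrt{-5 + K}$
$H{\left(f,s \right)} = 20$ ($H{\left(f,s \right)} = \left(-5\right) \left(-4\right) = 20$)
$\left(5 - -3\right) H{\left(S{\left(-1 \right)},L{\left(4 \right)} \right)} 45 + 25 = \left(5 - -3\right) 20 \cdot 45 + 25 = \left(5 + 3\right) 20 \cdot 45 + 25 = 8 \cdot 20 \cdot 45 + 25 = 160 \cdot 45 + 25 = 7200 + 25 = 7225$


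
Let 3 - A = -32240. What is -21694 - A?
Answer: -53937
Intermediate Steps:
A = 32243 (A = 3 - 1*(-32240) = 3 + 32240 = 32243)
-21694 - A = -21694 - 1*32243 = -21694 - 32243 = -53937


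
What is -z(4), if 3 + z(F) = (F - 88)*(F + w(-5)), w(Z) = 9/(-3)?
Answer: 87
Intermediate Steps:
w(Z) = -3 (w(Z) = 9*(-1/3) = -3)
z(F) = -3 + (-88 + F)*(-3 + F) (z(F) = -3 + (F - 88)*(F - 3) = -3 + (-88 + F)*(-3 + F))
-z(4) = -(261 + 4**2 - 91*4) = -(261 + 16 - 364) = -1*(-87) = 87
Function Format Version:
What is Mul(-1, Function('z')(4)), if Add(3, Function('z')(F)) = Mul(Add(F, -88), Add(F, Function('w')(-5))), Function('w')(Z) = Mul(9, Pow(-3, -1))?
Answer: 87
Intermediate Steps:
Function('w')(Z) = -3 (Function('w')(Z) = Mul(9, Rational(-1, 3)) = -3)
Function('z')(F) = Add(-3, Mul(Add(-88, F), Add(-3, F))) (Function('z')(F) = Add(-3, Mul(Add(F, -88), Add(F, -3))) = Add(-3, Mul(Add(-88, F), Add(-3, F))))
Mul(-1, Function('z')(4)) = Mul(-1, Add(261, Pow(4, 2), Mul(-91, 4))) = Mul(-1, Add(261, 16, -364)) = Mul(-1, -87) = 87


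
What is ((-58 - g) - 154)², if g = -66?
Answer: 21316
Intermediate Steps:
((-58 - g) - 154)² = ((-58 - 1*(-66)) - 154)² = ((-58 + 66) - 154)² = (8 - 154)² = (-146)² = 21316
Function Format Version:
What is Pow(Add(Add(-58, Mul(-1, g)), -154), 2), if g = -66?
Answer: 21316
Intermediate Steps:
Pow(Add(Add(-58, Mul(-1, g)), -154), 2) = Pow(Add(Add(-58, Mul(-1, -66)), -154), 2) = Pow(Add(Add(-58, 66), -154), 2) = Pow(Add(8, -154), 2) = Pow(-146, 2) = 21316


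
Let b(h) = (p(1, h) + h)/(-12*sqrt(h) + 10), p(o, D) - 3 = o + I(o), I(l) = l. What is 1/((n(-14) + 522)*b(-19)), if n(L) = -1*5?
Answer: -5/3619 + 6*I*sqrt(19)/3619 ≈ -0.0013816 + 0.0072267*I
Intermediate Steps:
p(o, D) = 3 + 2*o (p(o, D) = 3 + (o + o) = 3 + 2*o)
n(L) = -5
b(h) = (5 + h)/(10 - 12*sqrt(h)) (b(h) = ((3 + 2*1) + h)/(-12*sqrt(h) + 10) = ((3 + 2) + h)/(10 - 12*sqrt(h)) = (5 + h)/(10 - 12*sqrt(h)))
1/((n(-14) + 522)*b(-19)) = 1/((-5 + 522)*(((-5 - 1*(-19))/(2*(-5 + 6*sqrt(-19)))))) = 1/(517*(((-5 + 19)/(2*(-5 + 6*(I*sqrt(19))))))) = 1/(517*(((1/2)*14/(-5 + 6*I*sqrt(19))))) = 1/(517*((7/(-5 + 6*I*sqrt(19))))) = (-5/7 + 6*I*sqrt(19)/7)/517 = -5/3619 + 6*I*sqrt(19)/3619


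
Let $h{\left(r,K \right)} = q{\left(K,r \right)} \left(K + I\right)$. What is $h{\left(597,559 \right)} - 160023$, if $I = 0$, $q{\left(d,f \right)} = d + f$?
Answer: $486181$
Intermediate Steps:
$h{\left(r,K \right)} = K \left(K + r\right)$ ($h{\left(r,K \right)} = \left(K + r\right) \left(K + 0\right) = \left(K + r\right) K = K \left(K + r\right)$)
$h{\left(597,559 \right)} - 160023 = 559 \left(559 + 597\right) - 160023 = 559 \cdot 1156 - 160023 = 646204 - 160023 = 486181$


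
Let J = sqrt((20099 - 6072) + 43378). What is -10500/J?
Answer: -700*sqrt(57405)/3827 ≈ -43.824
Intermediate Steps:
J = sqrt(57405) (J = sqrt(14027 + 43378) = sqrt(57405) ≈ 239.59)
-10500/J = -10500*sqrt(57405)/57405 = -700*sqrt(57405)/3827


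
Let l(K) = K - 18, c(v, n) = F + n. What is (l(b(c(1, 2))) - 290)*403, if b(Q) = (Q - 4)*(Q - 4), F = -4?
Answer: -109616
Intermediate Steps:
c(v, n) = -4 + n
b(Q) = (-4 + Q)**2 (b(Q) = (-4 + Q)*(-4 + Q) = (-4 + Q)**2)
l(K) = -18 + K
(l(b(c(1, 2))) - 290)*403 = ((-18 + (-4 + (-4 + 2))**2) - 290)*403 = ((-18 + (-4 - 2)**2) - 290)*403 = ((-18 + (-6)**2) - 290)*403 = ((-18 + 36) - 290)*403 = (18 - 290)*403 = -272*403 = -109616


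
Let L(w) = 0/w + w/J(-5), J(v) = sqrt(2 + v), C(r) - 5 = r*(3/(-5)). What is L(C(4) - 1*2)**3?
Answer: 3*I*sqrt(3)/125 ≈ 0.041569*I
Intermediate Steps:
C(r) = 5 - 3*r/5 (C(r) = 5 + r*(3/(-5)) = 5 + r*(3*(-1/5)) = 5 + r*(-3/5) = 5 - 3*r/5)
L(w) = -I*w*sqrt(3)/3 (L(w) = 0/w + w/(sqrt(2 - 5)) = 0 + w/(sqrt(-3)) = 0 + w/((I*sqrt(3))) = 0 + w*(-I*sqrt(3)/3) = 0 - I*w*sqrt(3)/3 = -I*w*sqrt(3)/3)
L(C(4) - 1*2)**3 = (-I*((5 - 3/5*4) - 1*2)*sqrt(3)/3)**3 = (-I*((5 - 12/5) - 2)*sqrt(3)/3)**3 = (-I*(13/5 - 2)*sqrt(3)/3)**3 = (-1/3*I*3/5*sqrt(3))**3 = (-I*sqrt(3)/5)**3 = 3*I*sqrt(3)/125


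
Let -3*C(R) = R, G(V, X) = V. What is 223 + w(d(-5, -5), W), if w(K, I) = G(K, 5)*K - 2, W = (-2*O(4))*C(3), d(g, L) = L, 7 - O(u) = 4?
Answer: 246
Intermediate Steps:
O(u) = 3 (O(u) = 7 - 1*4 = 7 - 4 = 3)
C(R) = -R/3
W = 6 (W = (-2*3)*(-1/3*3) = -6*(-1) = 6)
w(K, I) = -2 + K**2 (w(K, I) = K*K - 2 = K**2 - 2 = -2 + K**2)
223 + w(d(-5, -5), W) = 223 + (-2 + (-5)**2) = 223 + (-2 + 25) = 223 + 23 = 246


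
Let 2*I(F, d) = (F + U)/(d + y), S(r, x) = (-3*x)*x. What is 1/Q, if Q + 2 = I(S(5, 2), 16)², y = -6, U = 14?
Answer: -100/199 ≈ -0.50251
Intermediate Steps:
S(r, x) = -3*x²
I(F, d) = (14 + F)/(2*(-6 + d)) (I(F, d) = ((F + 14)/(d - 6))/2 = ((14 + F)/(-6 + d))/2 = (14 + F)/(2*(-6 + d)))
Q = -199/100 (Q = -2 + ((14 - 3*2²)/(2*(-6 + 16)))² = -2 + ((½)*(14 - 3*4)/10)² = -2 + ((½)*(⅒)*(14 - 12))² = -2 + ((½)*(⅒)*2)² = -2 + (⅒)² = -2 + 1/100 = -199/100 ≈ -1.9900)
1/Q = 1/(-199/100) = -100/199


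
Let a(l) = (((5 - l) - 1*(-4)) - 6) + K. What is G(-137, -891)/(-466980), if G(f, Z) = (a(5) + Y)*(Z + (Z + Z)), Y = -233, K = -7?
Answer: -107811/77830 ≈ -1.3852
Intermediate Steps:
a(l) = -4 - l (a(l) = (((5 - l) - 1*(-4)) - 6) - 7 = (((5 - l) + 4) - 6) - 7 = ((9 - l) - 6) - 7 = (3 - l) - 7 = -4 - l)
G(f, Z) = -726*Z (G(f, Z) = ((-4 - 1*5) - 233)*(Z + (Z + Z)) = ((-4 - 5) - 233)*(Z + 2*Z) = (-9 - 233)*(3*Z) = -726*Z)
G(-137, -891)/(-466980) = -726*(-891)/(-466980) = 646866*(-1/466980) = -107811/77830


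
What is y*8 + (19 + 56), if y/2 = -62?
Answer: -917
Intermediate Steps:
y = -124 (y = 2*(-62) = -124)
y*8 + (19 + 56) = -124*8 + (19 + 56) = -992 + 75 = -917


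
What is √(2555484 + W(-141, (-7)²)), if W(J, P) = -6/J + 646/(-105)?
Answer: 2*√15559170879945/4935 ≈ 1598.6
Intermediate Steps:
W(J, P) = -646/105 - 6/J (W(J, P) = -6/J + 646*(-1/105) = -6/J - 646/105 = -646/105 - 6/J)
√(2555484 + W(-141, (-7)²)) = √(2555484 + (-646/105 - 6/(-141))) = √(2555484 + (-646/105 - 6*(-1/141))) = √(2555484 + (-646/105 + 2/47)) = √(2555484 - 30152/4935) = √(12611283388/4935) = 2*√15559170879945/4935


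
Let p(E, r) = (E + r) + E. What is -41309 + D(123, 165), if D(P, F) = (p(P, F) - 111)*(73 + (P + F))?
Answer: 66991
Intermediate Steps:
p(E, r) = r + 2*E
D(P, F) = (-111 + F + 2*P)*(73 + F + P) (D(P, F) = ((F + 2*P) - 111)*(73 + (P + F)) = (-111 + F + 2*P)*(73 + (F + P)) = (-111 + F + 2*P)*(73 + F + P))
-41309 + D(123, 165) = -41309 + (-8103 - 38*165 + 35*123 + 165*(165 + 2*123) + 123*(165 + 2*123)) = -41309 + (-8103 - 6270 + 4305 + 165*(165 + 246) + 123*(165 + 246)) = -41309 + (-8103 - 6270 + 4305 + 165*411 + 123*411) = -41309 + (-8103 - 6270 + 4305 + 67815 + 50553) = -41309 + 108300 = 66991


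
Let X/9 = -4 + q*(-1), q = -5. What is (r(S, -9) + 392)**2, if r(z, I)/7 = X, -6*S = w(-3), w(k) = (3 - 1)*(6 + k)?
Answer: 207025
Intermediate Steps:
w(k) = 12 + 2*k (w(k) = 2*(6 + k) = 12 + 2*k)
X = 9 (X = 9*(-4 - 5*(-1)) = 9*(-4 + 5) = 9*1 = 9)
S = -1 (S = -(12 + 2*(-3))/6 = -(12 - 6)/6 = -1/6*6 = -1)
r(z, I) = 63 (r(z, I) = 7*9 = 63)
(r(S, -9) + 392)**2 = (63 + 392)**2 = 455**2 = 207025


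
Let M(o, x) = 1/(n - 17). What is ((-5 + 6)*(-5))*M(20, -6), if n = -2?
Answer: 5/19 ≈ 0.26316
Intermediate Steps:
M(o, x) = -1/19 (M(o, x) = 1/(-2 - 17) = 1/(-19) = -1/19)
((-5 + 6)*(-5))*M(20, -6) = ((-5 + 6)*(-5))*(-1/19) = (1*(-5))*(-1/19) = -5*(-1/19) = 5/19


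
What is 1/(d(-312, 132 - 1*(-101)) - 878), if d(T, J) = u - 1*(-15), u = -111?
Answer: -1/974 ≈ -0.0010267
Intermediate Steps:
d(T, J) = -96 (d(T, J) = -111 - 1*(-15) = -111 + 15 = -96)
1/(d(-312, 132 - 1*(-101)) - 878) = 1/(-96 - 878) = 1/(-974) = -1/974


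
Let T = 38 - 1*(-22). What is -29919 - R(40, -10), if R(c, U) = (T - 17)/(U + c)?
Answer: -897613/30 ≈ -29920.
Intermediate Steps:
T = 60 (T = 38 + 22 = 60)
R(c, U) = 43/(U + c) (R(c, U) = (60 - 17)/(U + c) = 43/(U + c))
-29919 - R(40, -10) = -29919 - 43/(-10 + 40) = -29919 - 43/30 = -897613/30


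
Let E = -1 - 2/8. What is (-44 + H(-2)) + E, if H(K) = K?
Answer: -189/4 ≈ -47.250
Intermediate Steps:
E = -5/4 (E = -1 + (⅛)*(-2) = -1 - ¼ = -5/4 ≈ -1.2500)
(-44 + H(-2)) + E = (-44 - 2) - 5/4 = -46 - 5/4 = -189/4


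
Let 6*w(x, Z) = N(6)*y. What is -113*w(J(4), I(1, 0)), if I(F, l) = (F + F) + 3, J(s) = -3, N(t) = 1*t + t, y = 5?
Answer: -1130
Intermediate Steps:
N(t) = 2*t (N(t) = t + t = 2*t)
I(F, l) = 3 + 2*F (I(F, l) = 2*F + 3 = 3 + 2*F)
w(x, Z) = 10 (w(x, Z) = ((2*6)*5)/6 = (12*5)/6 = (⅙)*60 = 10)
-113*w(J(4), I(1, 0)) = -113*10 = -1130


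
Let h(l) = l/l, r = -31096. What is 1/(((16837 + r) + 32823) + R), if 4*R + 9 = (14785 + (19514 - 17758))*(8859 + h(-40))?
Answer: 4/146627507 ≈ 2.7280e-8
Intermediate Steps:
h(l) = 1
R = 146553251/4 (R = -9/4 + ((14785 + (19514 - 17758))*(8859 + 1))/4 = -9/4 + ((14785 + 1756)*8860)/4 = -9/4 + (16541*8860)/4 = -9/4 + (¼)*146553260 = -9/4 + 36638315 = 146553251/4 ≈ 3.6638e+7)
1/(((16837 + r) + 32823) + R) = 1/(((16837 - 31096) + 32823) + 146553251/4) = 1/((-14259 + 32823) + 146553251/4) = 1/(18564 + 146553251/4) = 1/(146627507/4) = 4/146627507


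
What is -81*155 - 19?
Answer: -12574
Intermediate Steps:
-81*155 - 19 = -12555 - 19 = -12574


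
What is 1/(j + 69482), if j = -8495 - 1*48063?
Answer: 1/12924 ≈ 7.7375e-5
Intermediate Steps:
j = -56558 (j = -8495 - 48063 = -56558)
1/(j + 69482) = 1/(-56558 + 69482) = 1/12924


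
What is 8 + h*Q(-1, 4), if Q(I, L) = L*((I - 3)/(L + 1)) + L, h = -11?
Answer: -4/5 ≈ -0.80000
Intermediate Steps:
Q(I, L) = L + L*(-3 + I)/(1 + L) (Q(I, L) = L*((-3 + I)/(1 + L)) + L = L*(-3 + I)/(1 + L) + L = L + L*(-3 + I)/(1 + L))
8 + h*Q(-1, 4) = 8 - 44*(-2 - 1 + 4)/(1 + 4) = 8 - 44/5 = -4/5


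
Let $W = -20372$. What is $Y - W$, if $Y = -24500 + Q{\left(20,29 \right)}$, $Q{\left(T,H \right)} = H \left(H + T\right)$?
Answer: $-2707$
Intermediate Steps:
$Y = -23079$ ($Y = -24500 + 29 \left(29 + 20\right) = -24500 + 29 \cdot 49 = -24500 + 1421 = -23079$)
$Y - W = -23079 - -20372 = -23079 + 20372 = -2707$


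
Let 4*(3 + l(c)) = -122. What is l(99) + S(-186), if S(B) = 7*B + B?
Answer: -3043/2 ≈ -1521.5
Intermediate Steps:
l(c) = -67/2 (l(c) = -3 + (1/4)*(-122) = -3 - 61/2 = -67/2)
S(B) = 8*B
l(99) + S(-186) = -67/2 + 8*(-186) = -67/2 - 1488 = -3043/2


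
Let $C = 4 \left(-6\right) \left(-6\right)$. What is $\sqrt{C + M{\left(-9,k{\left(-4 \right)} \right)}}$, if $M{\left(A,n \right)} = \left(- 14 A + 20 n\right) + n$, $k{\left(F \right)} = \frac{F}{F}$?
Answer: $\sqrt{291} \approx 17.059$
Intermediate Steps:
$k{\left(F \right)} = 1$
$M{\left(A,n \right)} = - 14 A + 21 n$
$C = 144$ ($C = \left(-24\right) \left(-6\right) = 144$)
$\sqrt{C + M{\left(-9,k{\left(-4 \right)} \right)}} = \sqrt{144 + \left(\left(-14\right) \left(-9\right) + 21 \cdot 1\right)} = \sqrt{144 + \left(126 + 21\right)} = \sqrt{144 + 147} = \sqrt{291}$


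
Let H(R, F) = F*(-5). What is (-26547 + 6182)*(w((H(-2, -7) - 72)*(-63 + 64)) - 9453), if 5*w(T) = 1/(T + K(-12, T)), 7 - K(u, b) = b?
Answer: 1347568342/7 ≈ 1.9251e+8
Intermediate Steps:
K(u, b) = 7 - b
H(R, F) = -5*F
w(T) = 1/35 (w(T) = 1/(5*(T + (7 - T))) = (⅕)/7 = (⅕)*(⅐) = 1/35)
(-26547 + 6182)*(w((H(-2, -7) - 72)*(-63 + 64)) - 9453) = (-26547 + 6182)*(1/35 - 9453) = -20365*(-330854/35) = 1347568342/7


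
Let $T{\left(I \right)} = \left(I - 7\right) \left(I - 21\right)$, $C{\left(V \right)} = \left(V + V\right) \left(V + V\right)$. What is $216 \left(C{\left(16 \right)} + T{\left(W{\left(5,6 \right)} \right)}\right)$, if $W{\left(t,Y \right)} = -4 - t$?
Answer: $324864$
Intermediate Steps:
$C{\left(V \right)} = 4 V^{2}$ ($C{\left(V \right)} = 2 V 2 V = 4 V^{2}$)
$T{\left(I \right)} = \left(-21 + I\right) \left(-7 + I\right)$ ($T{\left(I \right)} = \left(-7 + I\right) \left(-21 + I\right) = \left(-21 + I\right) \left(-7 + I\right)$)
$216 \left(C{\left(16 \right)} + T{\left(W{\left(5,6 \right)} \right)}\right) = 216 \left(4 \cdot 16^{2} + \left(147 + \left(-4 - 5\right)^{2} - 28 \left(-4 - 5\right)\right)\right) = 216 \left(4 \cdot 256 + \left(147 + \left(-4 - 5\right)^{2} - 28 \left(-4 - 5\right)\right)\right) = 216 \left(1024 + \left(147 + \left(-9\right)^{2} - -252\right)\right) = 216 \left(1024 + \left(147 + 81 + 252\right)\right) = 216 \left(1024 + 480\right) = 216 \cdot 1504 = 324864$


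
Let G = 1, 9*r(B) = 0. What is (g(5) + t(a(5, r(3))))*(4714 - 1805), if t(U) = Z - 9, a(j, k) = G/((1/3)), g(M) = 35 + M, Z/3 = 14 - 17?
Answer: 63998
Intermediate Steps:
r(B) = 0 (r(B) = (⅑)*0 = 0)
Z = -9 (Z = 3*(14 - 17) = 3*(-3) = -9)
a(j, k) = 3 (a(j, k) = 1/(1/3) = 1/(1*(⅓)) = 1/(⅓) = 1*3 = 3)
t(U) = -18 (t(U) = -9 - 9 = -18)
(g(5) + t(a(5, r(3))))*(4714 - 1805) = ((35 + 5) - 18)*(4714 - 1805) = (40 - 18)*2909 = 22*2909 = 63998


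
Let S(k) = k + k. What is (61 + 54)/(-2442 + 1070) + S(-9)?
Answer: -24811/1372 ≈ -18.084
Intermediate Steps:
S(k) = 2*k
(61 + 54)/(-2442 + 1070) + S(-9) = (61 + 54)/(-2442 + 1070) + 2*(-9) = 115/(-1372) - 18 = 115*(-1/1372) - 18 = -115/1372 - 18 = -24811/1372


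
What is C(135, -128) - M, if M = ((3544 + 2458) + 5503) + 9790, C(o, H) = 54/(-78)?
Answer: -276844/13 ≈ -21296.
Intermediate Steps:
C(o, H) = -9/13 (C(o, H) = 54*(-1/78) = -9/13)
M = 21295 (M = (6002 + 5503) + 9790 = 11505 + 9790 = 21295)
C(135, -128) - M = -9/13 - 1*21295 = -9/13 - 21295 = -276844/13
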